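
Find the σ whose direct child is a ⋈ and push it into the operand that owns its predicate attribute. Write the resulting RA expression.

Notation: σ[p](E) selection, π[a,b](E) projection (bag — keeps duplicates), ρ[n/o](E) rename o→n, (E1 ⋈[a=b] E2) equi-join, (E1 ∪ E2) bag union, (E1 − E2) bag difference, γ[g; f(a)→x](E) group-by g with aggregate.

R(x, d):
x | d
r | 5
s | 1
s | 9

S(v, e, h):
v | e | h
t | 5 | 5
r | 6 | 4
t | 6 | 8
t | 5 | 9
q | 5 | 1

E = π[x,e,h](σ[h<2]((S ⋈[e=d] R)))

σ filters on h, owned by the left side.
E' = π[x,e,h]((σ[h<2](S) ⋈[e=d] R))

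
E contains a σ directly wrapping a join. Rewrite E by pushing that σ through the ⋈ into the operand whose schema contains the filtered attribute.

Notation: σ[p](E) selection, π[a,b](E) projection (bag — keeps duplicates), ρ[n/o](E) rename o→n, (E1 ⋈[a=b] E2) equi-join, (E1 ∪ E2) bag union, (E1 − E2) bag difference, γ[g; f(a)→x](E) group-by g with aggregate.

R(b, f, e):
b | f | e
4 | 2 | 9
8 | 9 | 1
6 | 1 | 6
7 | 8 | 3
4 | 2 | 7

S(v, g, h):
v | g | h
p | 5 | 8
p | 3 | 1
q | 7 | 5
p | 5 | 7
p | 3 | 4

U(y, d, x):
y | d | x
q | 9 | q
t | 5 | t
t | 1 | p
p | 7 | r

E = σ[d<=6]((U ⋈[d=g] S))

σ filters on d, owned by the left side.
E' = (σ[d<=6](U) ⋈[d=g] S)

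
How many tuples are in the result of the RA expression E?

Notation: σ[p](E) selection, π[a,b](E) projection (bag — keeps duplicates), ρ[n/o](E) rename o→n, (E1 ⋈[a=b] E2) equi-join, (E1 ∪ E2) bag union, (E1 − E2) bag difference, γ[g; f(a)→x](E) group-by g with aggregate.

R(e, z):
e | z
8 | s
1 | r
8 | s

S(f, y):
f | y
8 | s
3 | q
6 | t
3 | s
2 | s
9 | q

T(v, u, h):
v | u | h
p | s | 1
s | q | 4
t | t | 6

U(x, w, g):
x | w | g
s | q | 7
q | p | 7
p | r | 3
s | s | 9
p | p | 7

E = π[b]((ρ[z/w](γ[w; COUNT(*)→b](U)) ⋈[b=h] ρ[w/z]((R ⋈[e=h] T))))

Per-node cardinality:
  U → 5
  γ[w; COUNT(*)→b](U) → 4
  ρ[z/w](γ[w; COUNT(*)→b](U)) → 4
  R → 3
  T → 3
  (R ⋈[e=h] T) → 1
  ρ[w/z]((R ⋈[e=h] T)) → 1
  (ρ[z/w](γ[w; COUNT(*)→b](U)) ⋈[b=h] ρ[w/z]((R ⋈[e=h] T))) → 3
  π[b]((ρ[z/w](γ[w; COUNT(*)→b](U)) ⋈[b=h] ρ[w/z]((R ⋈[e=h] T)))) → 3

|E| = 3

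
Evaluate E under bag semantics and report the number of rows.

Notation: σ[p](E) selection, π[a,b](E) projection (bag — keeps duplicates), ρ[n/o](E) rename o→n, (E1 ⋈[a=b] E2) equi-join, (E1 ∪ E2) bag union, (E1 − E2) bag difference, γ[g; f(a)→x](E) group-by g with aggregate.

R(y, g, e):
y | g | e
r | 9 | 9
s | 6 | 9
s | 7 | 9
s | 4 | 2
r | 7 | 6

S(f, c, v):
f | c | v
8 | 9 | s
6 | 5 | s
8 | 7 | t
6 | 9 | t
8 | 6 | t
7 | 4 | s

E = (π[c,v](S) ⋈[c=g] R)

Row counts bottom-up:
  S → 6
  π[c,v](S) → 6
  R → 5
  (π[c,v](S) ⋈[c=g] R) → 6

|E| = 6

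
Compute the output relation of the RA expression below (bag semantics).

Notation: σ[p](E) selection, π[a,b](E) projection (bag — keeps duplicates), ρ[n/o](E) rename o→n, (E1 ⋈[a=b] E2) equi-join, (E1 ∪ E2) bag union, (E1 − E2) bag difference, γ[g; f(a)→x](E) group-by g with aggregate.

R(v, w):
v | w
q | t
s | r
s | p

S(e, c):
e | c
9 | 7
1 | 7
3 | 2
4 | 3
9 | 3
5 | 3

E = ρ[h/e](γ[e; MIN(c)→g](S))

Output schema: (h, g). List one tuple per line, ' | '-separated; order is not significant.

Stepwise |·|:
  S → 6
  γ[e; MIN(c)→g](S) → 5
  ρ[h/e](γ[e; MIN(c)→g](S)) → 5

== RESULT ==
h | g
1 | 7
3 | 2
4 | 3
5 | 3
9 | 3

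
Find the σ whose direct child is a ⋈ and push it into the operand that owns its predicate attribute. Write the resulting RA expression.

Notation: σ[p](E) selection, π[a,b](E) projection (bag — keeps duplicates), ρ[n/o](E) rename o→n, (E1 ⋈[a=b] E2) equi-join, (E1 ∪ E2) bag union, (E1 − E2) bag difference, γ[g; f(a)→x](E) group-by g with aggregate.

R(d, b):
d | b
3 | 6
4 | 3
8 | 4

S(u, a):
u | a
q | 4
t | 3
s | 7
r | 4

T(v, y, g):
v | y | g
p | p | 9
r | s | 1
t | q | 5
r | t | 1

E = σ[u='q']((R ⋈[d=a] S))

σ filters on u, owned by the right side.
E' = (R ⋈[d=a] σ[u='q'](S))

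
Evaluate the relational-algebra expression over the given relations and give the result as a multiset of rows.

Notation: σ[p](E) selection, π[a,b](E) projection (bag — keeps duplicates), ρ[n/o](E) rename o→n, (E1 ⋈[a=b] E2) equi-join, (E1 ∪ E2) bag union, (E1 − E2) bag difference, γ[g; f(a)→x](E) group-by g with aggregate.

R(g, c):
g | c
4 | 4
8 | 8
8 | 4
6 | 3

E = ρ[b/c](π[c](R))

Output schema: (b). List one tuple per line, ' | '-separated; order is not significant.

Stepwise |·|:
  R → 4
  π[c](R) → 4
  ρ[b/c](π[c](R)) → 4

== RESULT ==
b
3
4
4
8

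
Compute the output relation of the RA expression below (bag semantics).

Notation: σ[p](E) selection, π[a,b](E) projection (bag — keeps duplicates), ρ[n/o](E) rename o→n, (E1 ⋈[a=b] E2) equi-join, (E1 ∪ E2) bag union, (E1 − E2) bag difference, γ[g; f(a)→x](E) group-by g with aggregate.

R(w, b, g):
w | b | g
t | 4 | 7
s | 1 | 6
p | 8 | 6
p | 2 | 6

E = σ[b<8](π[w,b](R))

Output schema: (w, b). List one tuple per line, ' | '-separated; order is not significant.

Per-node cardinality:
  R → 4
  π[w,b](R) → 4
  σ[b<8](π[w,b](R)) → 3

== RESULT ==
w | b
p | 2
s | 1
t | 4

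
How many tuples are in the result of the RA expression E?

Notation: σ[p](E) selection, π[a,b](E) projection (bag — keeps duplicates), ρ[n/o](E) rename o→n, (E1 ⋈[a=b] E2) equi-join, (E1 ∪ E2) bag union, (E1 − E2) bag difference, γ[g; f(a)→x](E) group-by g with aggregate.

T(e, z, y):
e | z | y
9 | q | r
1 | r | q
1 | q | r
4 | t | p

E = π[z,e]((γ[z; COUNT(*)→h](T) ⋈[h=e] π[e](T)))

Row counts bottom-up:
  T → 4
  γ[z; COUNT(*)→h](T) → 3
  T → 4
  π[e](T) → 4
  (γ[z; COUNT(*)→h](T) ⋈[h=e] π[e](T)) → 4
  π[z,e]((γ[z; COUNT(*)→h](T) ⋈[h=e] π[e](T))) → 4

|E| = 4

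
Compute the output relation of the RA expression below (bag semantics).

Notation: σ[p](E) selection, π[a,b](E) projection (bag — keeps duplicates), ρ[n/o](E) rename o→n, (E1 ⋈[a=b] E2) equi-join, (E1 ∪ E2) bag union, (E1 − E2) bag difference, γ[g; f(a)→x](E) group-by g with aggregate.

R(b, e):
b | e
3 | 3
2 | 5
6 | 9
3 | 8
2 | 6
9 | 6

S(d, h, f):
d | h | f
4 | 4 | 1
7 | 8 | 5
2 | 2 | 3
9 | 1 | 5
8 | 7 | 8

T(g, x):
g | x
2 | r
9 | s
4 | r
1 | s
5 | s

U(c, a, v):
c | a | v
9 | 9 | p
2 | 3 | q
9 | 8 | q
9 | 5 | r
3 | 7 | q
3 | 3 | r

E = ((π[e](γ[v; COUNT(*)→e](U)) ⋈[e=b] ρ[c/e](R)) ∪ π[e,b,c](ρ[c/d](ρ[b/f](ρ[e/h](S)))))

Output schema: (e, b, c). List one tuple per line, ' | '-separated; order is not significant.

Per-node cardinality:
  U → 6
  γ[v; COUNT(*)→e](U) → 3
  π[e](γ[v; COUNT(*)→e](U)) → 3
  R → 6
  ρ[c/e](R) → 6
  (π[e](γ[v; COUNT(*)→e](U)) ⋈[e=b] ρ[c/e](R)) → 4
  S → 5
  ρ[e/h](S) → 5
  ρ[b/f](ρ[e/h](S)) → 5
  ρ[c/d](ρ[b/f](ρ[e/h](S))) → 5
  π[e,b,c](ρ[c/d](ρ[b/f](ρ[e/h](S)))) → 5
  ((π[e](γ[v; COUNT(*)→e](U)) ⋈[e=b] ρ[c/e](R)) ∪ π[e,b,c](ρ[c/d](ρ[b/f](ρ[e/h](S))))) → 9

== RESULT ==
e | b | c
1 | 5 | 9
2 | 2 | 5
2 | 2 | 6
2 | 3 | 2
3 | 3 | 3
3 | 3 | 8
4 | 1 | 4
7 | 8 | 8
8 | 5 | 7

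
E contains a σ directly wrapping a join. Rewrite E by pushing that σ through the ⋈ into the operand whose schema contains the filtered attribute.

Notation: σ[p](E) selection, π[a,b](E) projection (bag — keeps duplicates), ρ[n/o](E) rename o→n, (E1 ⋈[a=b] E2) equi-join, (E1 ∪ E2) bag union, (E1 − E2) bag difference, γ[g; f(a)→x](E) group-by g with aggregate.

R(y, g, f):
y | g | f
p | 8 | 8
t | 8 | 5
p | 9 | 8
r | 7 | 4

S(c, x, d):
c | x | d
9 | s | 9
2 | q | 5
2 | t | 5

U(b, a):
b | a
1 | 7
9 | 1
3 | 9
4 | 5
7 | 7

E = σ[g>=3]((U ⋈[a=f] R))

σ filters on g, owned by the right side.
E' = (U ⋈[a=f] σ[g>=3](R))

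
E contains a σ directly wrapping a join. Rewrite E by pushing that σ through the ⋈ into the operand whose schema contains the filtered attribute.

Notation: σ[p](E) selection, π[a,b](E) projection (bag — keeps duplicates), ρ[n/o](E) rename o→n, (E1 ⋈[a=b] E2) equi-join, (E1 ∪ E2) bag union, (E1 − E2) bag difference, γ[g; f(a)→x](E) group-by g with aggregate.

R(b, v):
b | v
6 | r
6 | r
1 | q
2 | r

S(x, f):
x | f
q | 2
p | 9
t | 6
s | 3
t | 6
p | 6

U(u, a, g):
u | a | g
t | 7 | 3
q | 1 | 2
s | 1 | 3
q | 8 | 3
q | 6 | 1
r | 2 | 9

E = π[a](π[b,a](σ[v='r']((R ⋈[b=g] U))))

σ filters on v, owned by the left side.
E' = π[a](π[b,a]((σ[v='r'](R) ⋈[b=g] U)))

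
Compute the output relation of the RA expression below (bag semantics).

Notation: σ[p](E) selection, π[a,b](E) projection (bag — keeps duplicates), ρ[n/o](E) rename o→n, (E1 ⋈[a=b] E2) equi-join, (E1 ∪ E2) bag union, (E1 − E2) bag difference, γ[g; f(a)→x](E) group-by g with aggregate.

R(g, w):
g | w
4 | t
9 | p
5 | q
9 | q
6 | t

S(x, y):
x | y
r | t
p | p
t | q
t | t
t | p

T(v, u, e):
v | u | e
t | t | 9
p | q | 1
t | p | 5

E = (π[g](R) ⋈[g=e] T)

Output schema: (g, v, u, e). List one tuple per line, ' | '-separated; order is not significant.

Row counts bottom-up:
  R → 5
  π[g](R) → 5
  T → 3
  (π[g](R) ⋈[g=e] T) → 3

== RESULT ==
g | v | u | e
5 | t | p | 5
9 | t | t | 9
9 | t | t | 9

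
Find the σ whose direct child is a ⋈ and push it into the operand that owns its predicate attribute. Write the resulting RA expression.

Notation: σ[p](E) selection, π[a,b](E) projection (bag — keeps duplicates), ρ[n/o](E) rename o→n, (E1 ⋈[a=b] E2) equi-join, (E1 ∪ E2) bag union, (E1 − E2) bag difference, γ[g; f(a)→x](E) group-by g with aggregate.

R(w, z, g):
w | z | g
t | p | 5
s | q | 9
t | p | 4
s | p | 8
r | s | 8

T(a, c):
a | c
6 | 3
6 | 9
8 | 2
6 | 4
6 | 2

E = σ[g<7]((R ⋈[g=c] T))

σ filters on g, owned by the left side.
E' = (σ[g<7](R) ⋈[g=c] T)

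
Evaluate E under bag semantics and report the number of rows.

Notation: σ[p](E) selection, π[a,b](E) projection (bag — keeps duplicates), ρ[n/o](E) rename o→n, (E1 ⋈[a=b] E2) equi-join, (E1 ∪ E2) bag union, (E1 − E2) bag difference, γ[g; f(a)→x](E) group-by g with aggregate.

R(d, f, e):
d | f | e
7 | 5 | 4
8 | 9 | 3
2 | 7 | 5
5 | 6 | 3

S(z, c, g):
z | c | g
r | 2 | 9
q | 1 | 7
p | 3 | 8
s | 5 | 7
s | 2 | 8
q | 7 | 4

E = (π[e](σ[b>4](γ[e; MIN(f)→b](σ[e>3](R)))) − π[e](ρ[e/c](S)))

Subexpression sizes:
  R → 4
  σ[e>3](R) → 2
  γ[e; MIN(f)→b](σ[e>3](R)) → 2
  σ[b>4](γ[e; MIN(f)→b](σ[e>3](R))) → 2
  π[e](σ[b>4](γ[e; MIN(f)→b](σ[e>3](R)))) → 2
  S → 6
  ρ[e/c](S) → 6
  π[e](ρ[e/c](S)) → 6
  (π[e](σ[b>4](γ[e; MIN(f)→b](σ[e>3](R)))) − π[e](ρ[e/c](S))) → 1

|E| = 1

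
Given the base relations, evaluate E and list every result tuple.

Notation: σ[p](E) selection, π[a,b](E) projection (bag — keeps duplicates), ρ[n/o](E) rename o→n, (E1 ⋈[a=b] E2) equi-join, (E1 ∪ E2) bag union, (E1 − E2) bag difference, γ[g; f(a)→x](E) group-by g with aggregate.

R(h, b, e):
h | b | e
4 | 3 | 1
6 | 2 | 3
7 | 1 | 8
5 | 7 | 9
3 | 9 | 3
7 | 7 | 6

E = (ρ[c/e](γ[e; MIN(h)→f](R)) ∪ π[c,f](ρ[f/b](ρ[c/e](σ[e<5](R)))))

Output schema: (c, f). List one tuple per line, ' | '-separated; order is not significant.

Row counts bottom-up:
  R → 6
  γ[e; MIN(h)→f](R) → 5
  ρ[c/e](γ[e; MIN(h)→f](R)) → 5
  R → 6
  σ[e<5](R) → 3
  ρ[c/e](σ[e<5](R)) → 3
  ρ[f/b](ρ[c/e](σ[e<5](R))) → 3
  π[c,f](ρ[f/b](ρ[c/e](σ[e<5](R)))) → 3
  (ρ[c/e](γ[e; MIN(h)→f](R)) ∪ π[c,f](ρ[f/b](ρ[c/e](σ[e<5](R))))) → 8

== RESULT ==
c | f
1 | 3
1 | 4
3 | 2
3 | 3
3 | 9
6 | 7
8 | 7
9 | 5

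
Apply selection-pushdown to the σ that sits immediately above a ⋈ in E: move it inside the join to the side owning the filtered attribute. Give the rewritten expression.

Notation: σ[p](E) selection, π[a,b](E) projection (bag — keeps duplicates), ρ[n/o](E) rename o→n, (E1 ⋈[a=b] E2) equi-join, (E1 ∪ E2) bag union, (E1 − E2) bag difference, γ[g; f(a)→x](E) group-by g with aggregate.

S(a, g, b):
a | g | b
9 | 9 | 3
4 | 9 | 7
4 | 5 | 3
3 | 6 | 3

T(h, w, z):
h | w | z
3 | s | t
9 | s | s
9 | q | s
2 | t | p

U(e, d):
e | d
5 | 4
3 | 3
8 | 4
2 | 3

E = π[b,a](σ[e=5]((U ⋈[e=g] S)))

σ filters on e, owned by the left side.
E' = π[b,a]((σ[e=5](U) ⋈[e=g] S))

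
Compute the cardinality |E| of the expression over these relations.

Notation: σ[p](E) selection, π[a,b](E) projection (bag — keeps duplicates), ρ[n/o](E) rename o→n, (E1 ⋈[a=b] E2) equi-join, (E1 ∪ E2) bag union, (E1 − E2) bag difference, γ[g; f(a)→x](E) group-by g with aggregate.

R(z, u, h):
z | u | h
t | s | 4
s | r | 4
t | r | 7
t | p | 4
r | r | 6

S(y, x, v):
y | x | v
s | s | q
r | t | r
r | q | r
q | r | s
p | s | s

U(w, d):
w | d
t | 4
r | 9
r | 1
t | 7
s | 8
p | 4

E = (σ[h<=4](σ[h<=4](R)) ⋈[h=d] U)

Row counts bottom-up:
  R → 5
  σ[h<=4](R) → 3
  σ[h<=4](σ[h<=4](R)) → 3
  U → 6
  (σ[h<=4](σ[h<=4](R)) ⋈[h=d] U) → 6

|E| = 6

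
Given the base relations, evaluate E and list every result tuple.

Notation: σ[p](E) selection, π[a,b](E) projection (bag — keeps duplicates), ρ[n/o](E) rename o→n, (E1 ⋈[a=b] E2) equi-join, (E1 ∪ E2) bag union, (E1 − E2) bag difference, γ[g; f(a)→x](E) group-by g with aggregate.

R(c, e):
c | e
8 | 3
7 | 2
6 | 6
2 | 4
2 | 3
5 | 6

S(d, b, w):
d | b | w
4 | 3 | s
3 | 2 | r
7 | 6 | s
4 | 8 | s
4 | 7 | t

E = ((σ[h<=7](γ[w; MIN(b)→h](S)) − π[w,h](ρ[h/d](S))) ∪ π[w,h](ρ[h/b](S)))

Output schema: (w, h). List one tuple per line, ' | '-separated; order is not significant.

Row counts bottom-up:
  S → 5
  γ[w; MIN(b)→h](S) → 3
  σ[h<=7](γ[w; MIN(b)→h](S)) → 3
  S → 5
  ρ[h/d](S) → 5
  π[w,h](ρ[h/d](S)) → 5
  (σ[h<=7](γ[w; MIN(b)→h](S)) − π[w,h](ρ[h/d](S))) → 3
  S → 5
  ρ[h/b](S) → 5
  π[w,h](ρ[h/b](S)) → 5
  ((σ[h<=7](γ[w; MIN(b)→h](S)) − π[w,h](ρ[h/d](S))) ∪ π[w,h](ρ[h/b](S))) → 8

== RESULT ==
w | h
r | 2
r | 2
s | 3
s | 3
s | 6
s | 8
t | 7
t | 7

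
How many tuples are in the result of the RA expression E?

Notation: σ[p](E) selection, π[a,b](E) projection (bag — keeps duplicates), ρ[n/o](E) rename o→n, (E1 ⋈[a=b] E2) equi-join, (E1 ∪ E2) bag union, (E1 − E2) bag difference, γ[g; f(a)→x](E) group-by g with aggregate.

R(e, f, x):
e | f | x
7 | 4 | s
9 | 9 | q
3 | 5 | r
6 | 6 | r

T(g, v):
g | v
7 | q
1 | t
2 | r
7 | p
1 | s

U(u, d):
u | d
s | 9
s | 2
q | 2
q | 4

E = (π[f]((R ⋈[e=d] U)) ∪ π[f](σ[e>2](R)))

Subexpression sizes:
  R → 4
  U → 4
  (R ⋈[e=d] U) → 1
  π[f]((R ⋈[e=d] U)) → 1
  R → 4
  σ[e>2](R) → 4
  π[f](σ[e>2](R)) → 4
  (π[f]((R ⋈[e=d] U)) ∪ π[f](σ[e>2](R))) → 5

|E| = 5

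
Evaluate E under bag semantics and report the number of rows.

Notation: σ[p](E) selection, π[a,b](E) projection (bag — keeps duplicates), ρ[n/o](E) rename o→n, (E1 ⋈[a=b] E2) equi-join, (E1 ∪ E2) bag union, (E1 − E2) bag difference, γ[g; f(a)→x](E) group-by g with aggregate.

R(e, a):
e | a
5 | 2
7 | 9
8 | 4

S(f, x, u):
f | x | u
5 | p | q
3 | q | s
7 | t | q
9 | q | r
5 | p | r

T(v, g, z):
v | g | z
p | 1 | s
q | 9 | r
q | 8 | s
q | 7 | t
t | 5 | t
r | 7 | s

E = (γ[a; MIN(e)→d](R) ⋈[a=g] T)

Stepwise |·|:
  R → 3
  γ[a; MIN(e)→d](R) → 3
  T → 6
  (γ[a; MIN(e)→d](R) ⋈[a=g] T) → 1

|E| = 1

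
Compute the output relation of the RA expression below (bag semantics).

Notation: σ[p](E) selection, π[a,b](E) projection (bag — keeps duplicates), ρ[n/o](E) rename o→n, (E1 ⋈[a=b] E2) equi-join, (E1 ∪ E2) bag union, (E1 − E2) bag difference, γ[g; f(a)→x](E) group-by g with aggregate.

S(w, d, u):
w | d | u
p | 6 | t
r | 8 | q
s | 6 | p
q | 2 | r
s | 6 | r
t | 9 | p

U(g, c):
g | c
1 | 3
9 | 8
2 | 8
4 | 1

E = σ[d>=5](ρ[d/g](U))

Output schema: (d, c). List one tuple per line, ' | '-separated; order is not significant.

Per-node cardinality:
  U → 4
  ρ[d/g](U) → 4
  σ[d>=5](ρ[d/g](U)) → 1

== RESULT ==
d | c
9 | 8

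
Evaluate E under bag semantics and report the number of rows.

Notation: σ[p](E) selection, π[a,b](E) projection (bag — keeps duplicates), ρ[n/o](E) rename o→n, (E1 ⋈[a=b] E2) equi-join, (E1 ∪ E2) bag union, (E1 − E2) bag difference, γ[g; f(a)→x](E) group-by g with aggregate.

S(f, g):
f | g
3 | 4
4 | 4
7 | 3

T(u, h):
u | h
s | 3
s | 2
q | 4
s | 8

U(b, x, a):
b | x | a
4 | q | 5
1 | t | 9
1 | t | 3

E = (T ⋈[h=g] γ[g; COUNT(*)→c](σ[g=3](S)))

Row counts bottom-up:
  T → 4
  S → 3
  σ[g=3](S) → 1
  γ[g; COUNT(*)→c](σ[g=3](S)) → 1
  (T ⋈[h=g] γ[g; COUNT(*)→c](σ[g=3](S))) → 1

|E| = 1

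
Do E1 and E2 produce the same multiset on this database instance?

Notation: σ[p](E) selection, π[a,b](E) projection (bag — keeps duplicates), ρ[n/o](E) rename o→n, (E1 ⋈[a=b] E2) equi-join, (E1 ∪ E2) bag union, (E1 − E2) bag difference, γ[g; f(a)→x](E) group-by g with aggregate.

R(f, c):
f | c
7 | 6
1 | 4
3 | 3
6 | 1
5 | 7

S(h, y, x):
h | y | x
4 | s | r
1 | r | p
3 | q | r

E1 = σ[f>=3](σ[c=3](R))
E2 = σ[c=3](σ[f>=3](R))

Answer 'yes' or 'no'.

E1 subexpression sizes:
  R → 5
  σ[c=3](R) → 1
  σ[f>=3](σ[c=3](R)) → 1
E2 subexpression sizes:
  R → 5
  σ[f>=3](R) → 4
  σ[c=3](σ[f>=3](R)) → 1

E1 and E2 produce the same multiset:
f | c
3 | 3

yes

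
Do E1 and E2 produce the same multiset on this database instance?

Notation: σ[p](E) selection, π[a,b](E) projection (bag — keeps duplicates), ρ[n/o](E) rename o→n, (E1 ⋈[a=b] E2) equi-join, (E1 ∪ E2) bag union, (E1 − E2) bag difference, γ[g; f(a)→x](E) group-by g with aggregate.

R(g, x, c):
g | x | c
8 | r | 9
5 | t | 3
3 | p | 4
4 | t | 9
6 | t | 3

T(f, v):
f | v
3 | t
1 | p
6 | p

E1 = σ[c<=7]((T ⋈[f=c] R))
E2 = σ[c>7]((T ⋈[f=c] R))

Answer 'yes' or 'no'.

E1 subexpression sizes:
  T → 3
  R → 5
  (T ⋈[f=c] R) → 2
  σ[c<=7]((T ⋈[f=c] R)) → 2
E2 subexpression sizes:
  T → 3
  R → 5
  (T ⋈[f=c] R) → 2
  σ[c>7]((T ⋈[f=c] R)) → 0

E1 result:
f | v | g | x | c
3 | t | 5 | t | 3
3 | t | 6 | t | 3
E2 result:
f | v | g | x | c
(0 rows)
Witness: (3, 't', 5, 't', 3) appears 1× in E1 but 0× in E2.

no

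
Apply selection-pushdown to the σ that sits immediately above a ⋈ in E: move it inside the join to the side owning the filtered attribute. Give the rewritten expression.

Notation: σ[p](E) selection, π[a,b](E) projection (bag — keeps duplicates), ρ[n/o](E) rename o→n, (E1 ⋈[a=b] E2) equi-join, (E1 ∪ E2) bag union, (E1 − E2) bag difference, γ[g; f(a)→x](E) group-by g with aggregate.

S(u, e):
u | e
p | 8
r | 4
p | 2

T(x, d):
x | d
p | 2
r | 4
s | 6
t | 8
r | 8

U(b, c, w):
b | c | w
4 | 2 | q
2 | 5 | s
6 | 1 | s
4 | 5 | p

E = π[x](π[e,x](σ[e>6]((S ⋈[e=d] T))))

σ filters on e, owned by the left side.
E' = π[x](π[e,x]((σ[e>6](S) ⋈[e=d] T)))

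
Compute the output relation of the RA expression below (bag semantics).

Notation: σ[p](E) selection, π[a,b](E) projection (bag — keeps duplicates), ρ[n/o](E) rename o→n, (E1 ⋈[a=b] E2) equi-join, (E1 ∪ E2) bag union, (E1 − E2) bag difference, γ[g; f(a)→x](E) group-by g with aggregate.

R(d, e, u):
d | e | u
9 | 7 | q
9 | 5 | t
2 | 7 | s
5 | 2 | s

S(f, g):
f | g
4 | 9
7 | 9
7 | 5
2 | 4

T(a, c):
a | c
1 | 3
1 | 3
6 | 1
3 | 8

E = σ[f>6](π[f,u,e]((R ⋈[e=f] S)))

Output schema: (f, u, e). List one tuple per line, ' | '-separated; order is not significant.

Stepwise |·|:
  R → 4
  S → 4
  (R ⋈[e=f] S) → 5
  π[f,u,e]((R ⋈[e=f] S)) → 5
  σ[f>6](π[f,u,e]((R ⋈[e=f] S))) → 4

== RESULT ==
f | u | e
7 | q | 7
7 | q | 7
7 | s | 7
7 | s | 7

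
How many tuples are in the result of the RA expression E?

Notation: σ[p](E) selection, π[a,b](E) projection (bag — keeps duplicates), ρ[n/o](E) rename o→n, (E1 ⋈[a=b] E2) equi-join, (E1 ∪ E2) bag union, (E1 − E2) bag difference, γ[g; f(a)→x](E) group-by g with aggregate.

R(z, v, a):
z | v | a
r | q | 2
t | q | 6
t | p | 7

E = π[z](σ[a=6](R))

Per-node cardinality:
  R → 3
  σ[a=6](R) → 1
  π[z](σ[a=6](R)) → 1

|E| = 1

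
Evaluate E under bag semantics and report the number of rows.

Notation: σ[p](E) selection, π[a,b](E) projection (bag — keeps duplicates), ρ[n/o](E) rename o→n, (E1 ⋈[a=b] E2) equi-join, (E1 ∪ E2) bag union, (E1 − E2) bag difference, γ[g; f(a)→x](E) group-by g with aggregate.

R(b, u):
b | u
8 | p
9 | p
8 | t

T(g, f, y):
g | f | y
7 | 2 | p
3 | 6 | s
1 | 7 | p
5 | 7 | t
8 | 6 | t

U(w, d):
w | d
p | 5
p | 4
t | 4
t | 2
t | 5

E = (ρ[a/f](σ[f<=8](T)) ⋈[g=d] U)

Per-node cardinality:
  T → 5
  σ[f<=8](T) → 5
  ρ[a/f](σ[f<=8](T)) → 5
  U → 5
  (ρ[a/f](σ[f<=8](T)) ⋈[g=d] U) → 2

|E| = 2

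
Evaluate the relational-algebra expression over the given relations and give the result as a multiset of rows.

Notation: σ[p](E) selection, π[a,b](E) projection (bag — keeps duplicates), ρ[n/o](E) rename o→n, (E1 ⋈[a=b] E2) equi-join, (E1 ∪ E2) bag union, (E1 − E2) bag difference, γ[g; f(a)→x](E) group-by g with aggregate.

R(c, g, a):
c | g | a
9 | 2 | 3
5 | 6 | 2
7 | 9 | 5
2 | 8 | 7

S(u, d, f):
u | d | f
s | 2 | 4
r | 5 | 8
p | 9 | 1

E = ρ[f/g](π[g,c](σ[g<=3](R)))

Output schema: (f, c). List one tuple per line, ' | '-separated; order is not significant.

Stepwise |·|:
  R → 4
  σ[g<=3](R) → 1
  π[g,c](σ[g<=3](R)) → 1
  ρ[f/g](π[g,c](σ[g<=3](R))) → 1

== RESULT ==
f | c
2 | 9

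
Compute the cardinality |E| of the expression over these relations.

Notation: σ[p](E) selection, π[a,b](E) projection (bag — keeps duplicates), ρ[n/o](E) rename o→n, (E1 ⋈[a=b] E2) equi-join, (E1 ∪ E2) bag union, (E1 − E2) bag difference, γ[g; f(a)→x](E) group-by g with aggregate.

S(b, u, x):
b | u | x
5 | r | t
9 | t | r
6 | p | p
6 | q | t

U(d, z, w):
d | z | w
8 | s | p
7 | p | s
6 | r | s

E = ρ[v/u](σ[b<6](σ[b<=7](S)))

Per-node cardinality:
  S → 4
  σ[b<=7](S) → 3
  σ[b<6](σ[b<=7](S)) → 1
  ρ[v/u](σ[b<6](σ[b<=7](S))) → 1

|E| = 1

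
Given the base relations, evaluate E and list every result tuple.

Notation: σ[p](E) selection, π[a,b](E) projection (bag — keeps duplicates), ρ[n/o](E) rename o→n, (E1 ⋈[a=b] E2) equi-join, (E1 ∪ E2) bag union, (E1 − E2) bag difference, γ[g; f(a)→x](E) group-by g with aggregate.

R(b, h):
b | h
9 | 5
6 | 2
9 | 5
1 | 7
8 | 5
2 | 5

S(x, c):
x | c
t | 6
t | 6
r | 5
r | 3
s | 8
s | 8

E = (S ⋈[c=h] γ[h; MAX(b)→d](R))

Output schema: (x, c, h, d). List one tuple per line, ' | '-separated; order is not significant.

Subexpression sizes:
  S → 6
  R → 6
  γ[h; MAX(b)→d](R) → 3
  (S ⋈[c=h] γ[h; MAX(b)→d](R)) → 1

== RESULT ==
x | c | h | d
r | 5 | 5 | 9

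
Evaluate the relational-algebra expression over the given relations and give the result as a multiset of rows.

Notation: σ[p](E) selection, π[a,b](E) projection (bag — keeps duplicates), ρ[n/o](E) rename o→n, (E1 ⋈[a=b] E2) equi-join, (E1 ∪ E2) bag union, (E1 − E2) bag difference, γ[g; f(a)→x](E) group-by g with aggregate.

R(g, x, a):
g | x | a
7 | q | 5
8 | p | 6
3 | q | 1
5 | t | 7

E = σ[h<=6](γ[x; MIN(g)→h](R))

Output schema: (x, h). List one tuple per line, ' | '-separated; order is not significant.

Subexpression sizes:
  R → 4
  γ[x; MIN(g)→h](R) → 3
  σ[h<=6](γ[x; MIN(g)→h](R)) → 2

== RESULT ==
x | h
q | 3
t | 5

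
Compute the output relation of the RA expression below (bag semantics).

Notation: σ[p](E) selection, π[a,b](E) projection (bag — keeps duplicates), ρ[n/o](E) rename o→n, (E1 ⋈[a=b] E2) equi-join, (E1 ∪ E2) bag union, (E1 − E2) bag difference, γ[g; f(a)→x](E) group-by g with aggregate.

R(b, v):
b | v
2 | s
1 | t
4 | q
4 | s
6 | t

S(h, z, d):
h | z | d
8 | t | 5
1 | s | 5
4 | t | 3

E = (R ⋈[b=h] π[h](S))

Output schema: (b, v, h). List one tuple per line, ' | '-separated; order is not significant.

Stepwise |·|:
  R → 5
  S → 3
  π[h](S) → 3
  (R ⋈[b=h] π[h](S)) → 3

== RESULT ==
b | v | h
1 | t | 1
4 | q | 4
4 | s | 4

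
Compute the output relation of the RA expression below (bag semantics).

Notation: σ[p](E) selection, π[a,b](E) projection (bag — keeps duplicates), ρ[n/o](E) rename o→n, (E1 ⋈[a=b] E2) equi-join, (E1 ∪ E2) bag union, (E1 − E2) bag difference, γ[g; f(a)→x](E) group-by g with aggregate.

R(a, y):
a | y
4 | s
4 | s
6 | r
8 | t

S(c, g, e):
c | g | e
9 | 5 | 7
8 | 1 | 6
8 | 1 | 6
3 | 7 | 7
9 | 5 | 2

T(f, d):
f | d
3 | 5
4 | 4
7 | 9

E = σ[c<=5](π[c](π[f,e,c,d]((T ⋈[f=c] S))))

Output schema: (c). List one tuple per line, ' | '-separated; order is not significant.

Stepwise |·|:
  T → 3
  S → 5
  (T ⋈[f=c] S) → 1
  π[f,e,c,d]((T ⋈[f=c] S)) → 1
  π[c](π[f,e,c,d]((T ⋈[f=c] S))) → 1
  σ[c<=5](π[c](π[f,e,c,d]((T ⋈[f=c] S)))) → 1

== RESULT ==
c
3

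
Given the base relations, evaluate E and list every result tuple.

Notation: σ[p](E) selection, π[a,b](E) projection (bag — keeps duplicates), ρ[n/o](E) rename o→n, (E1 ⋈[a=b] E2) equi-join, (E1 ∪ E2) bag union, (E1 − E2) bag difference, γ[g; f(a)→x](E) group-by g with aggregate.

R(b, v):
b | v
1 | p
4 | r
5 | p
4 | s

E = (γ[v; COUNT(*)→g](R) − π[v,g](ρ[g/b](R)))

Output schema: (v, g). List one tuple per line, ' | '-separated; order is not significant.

Row counts bottom-up:
  R → 4
  γ[v; COUNT(*)→g](R) → 3
  R → 4
  ρ[g/b](R) → 4
  π[v,g](ρ[g/b](R)) → 4
  (γ[v; COUNT(*)→g](R) − π[v,g](ρ[g/b](R))) → 3

== RESULT ==
v | g
p | 2
r | 1
s | 1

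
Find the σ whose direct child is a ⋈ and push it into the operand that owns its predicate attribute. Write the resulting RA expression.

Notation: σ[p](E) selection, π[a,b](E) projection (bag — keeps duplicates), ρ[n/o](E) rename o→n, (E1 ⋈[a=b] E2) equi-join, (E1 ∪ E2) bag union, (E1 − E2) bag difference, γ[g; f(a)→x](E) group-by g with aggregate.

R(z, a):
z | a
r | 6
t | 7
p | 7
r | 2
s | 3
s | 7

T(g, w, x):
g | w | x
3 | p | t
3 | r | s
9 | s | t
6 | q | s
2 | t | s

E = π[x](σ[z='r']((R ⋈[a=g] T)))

σ filters on z, owned by the left side.
E' = π[x]((σ[z='r'](R) ⋈[a=g] T))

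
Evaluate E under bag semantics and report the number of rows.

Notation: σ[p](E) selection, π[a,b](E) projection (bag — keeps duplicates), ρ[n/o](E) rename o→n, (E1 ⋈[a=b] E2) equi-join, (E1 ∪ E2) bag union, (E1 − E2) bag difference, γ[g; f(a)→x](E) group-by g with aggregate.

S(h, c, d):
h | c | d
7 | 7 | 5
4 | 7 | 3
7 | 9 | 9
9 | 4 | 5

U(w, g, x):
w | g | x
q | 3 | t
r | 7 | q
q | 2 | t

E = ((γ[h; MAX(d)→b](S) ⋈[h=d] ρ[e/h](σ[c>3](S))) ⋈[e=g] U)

Per-node cardinality:
  S → 4
  γ[h; MAX(d)→b](S) → 3
  S → 4
  σ[c>3](S) → 4
  ρ[e/h](σ[c>3](S)) → 4
  (γ[h; MAX(d)→b](S) ⋈[h=d] ρ[e/h](σ[c>3](S))) → 1
  U → 3
  ((γ[h; MAX(d)→b](S) ⋈[h=d] ρ[e/h](σ[c>3](S))) ⋈[e=g] U) → 1

|E| = 1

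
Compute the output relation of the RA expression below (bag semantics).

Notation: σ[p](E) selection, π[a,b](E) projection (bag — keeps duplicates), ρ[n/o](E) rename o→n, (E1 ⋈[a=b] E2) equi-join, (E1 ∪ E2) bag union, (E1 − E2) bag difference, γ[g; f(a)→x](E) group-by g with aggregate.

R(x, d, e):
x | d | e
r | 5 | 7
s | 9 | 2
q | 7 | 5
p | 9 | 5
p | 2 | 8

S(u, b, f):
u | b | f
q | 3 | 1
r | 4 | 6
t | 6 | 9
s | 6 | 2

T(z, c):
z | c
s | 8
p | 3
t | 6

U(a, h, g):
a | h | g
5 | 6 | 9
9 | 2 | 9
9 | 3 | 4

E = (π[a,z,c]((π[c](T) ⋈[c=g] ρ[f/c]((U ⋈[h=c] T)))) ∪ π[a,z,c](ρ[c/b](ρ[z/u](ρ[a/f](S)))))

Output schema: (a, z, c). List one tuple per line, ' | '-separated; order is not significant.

Row counts bottom-up:
  T → 3
  π[c](T) → 3
  U → 3
  T → 3
  (U ⋈[h=c] T) → 2
  ρ[f/c]((U ⋈[h=c] T)) → 2
  (π[c](T) ⋈[c=g] ρ[f/c]((U ⋈[h=c] T))) → 0
  π[a,z,c]((π[c](T) ⋈[c=g] ρ[f/c]((U ⋈[h=c] T)))) → 0
  S → 4
  ρ[a/f](S) → 4
  ρ[z/u](ρ[a/f](S)) → 4
  ρ[c/b](ρ[z/u](ρ[a/f](S))) → 4
  π[a,z,c](ρ[c/b](ρ[z/u](ρ[a/f](S)))) → 4
  (π[a,z,c]((π[c](T) ⋈[c=g] ρ[f/c]((U ⋈[h=c] T)))) ∪ π[a,z,c](ρ[c/b](ρ[z/u](ρ[a/f](S))))) → 4

== RESULT ==
a | z | c
1 | q | 3
2 | s | 6
6 | r | 4
9 | t | 6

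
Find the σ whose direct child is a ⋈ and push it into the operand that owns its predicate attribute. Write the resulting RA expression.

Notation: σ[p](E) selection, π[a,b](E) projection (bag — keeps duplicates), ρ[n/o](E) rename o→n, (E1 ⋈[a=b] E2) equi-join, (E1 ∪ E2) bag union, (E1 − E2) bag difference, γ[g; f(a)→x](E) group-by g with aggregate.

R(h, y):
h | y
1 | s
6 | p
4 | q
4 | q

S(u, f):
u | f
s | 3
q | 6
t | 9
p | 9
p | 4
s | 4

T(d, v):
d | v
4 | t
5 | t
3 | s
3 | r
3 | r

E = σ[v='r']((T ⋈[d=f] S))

σ filters on v, owned by the left side.
E' = (σ[v='r'](T) ⋈[d=f] S)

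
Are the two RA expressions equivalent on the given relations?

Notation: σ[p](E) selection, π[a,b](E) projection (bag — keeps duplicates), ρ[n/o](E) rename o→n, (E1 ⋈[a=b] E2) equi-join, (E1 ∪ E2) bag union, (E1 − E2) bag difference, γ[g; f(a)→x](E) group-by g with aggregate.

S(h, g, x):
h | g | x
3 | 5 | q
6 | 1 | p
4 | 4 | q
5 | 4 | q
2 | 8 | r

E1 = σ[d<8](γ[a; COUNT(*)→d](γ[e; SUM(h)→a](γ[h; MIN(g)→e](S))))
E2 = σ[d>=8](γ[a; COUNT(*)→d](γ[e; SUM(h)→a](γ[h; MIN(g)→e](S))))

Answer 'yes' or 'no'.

E1 row counts bottom-up:
  S → 5
  γ[h; MIN(g)→e](S) → 5
  γ[e; SUM(h)→a](γ[h; MIN(g)→e](S)) → 4
  γ[a; COUNT(*)→d](γ[e; SUM(h)→a](γ[h; MIN(g)→e](S))) → 4
  σ[d<8](γ[a; COUNT(*)→d](γ[e; SUM(h)→a](γ[h; MIN(g)→e](S)))) → 4
E2 row counts bottom-up:
  S → 5
  γ[h; MIN(g)→e](S) → 5
  γ[e; SUM(h)→a](γ[h; MIN(g)→e](S)) → 4
  γ[a; COUNT(*)→d](γ[e; SUM(h)→a](γ[h; MIN(g)→e](S))) → 4
  σ[d>=8](γ[a; COUNT(*)→d](γ[e; SUM(h)→a](γ[h; MIN(g)→e](S)))) → 0

E1 result:
a | d
2 | 1
3 | 1
6 | 1
9 | 1
E2 result:
a | d
(0 rows)
Witness: (3, 1) appears 1× in E1 but 0× in E2.

no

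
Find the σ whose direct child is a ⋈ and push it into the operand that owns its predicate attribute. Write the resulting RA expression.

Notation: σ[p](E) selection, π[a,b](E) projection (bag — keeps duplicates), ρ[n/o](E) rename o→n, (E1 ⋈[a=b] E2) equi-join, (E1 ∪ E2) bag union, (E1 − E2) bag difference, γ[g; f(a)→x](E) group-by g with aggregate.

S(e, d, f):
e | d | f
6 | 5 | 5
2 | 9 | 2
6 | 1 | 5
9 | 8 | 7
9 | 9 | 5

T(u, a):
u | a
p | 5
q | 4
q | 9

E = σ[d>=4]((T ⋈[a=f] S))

σ filters on d, owned by the right side.
E' = (T ⋈[a=f] σ[d>=4](S))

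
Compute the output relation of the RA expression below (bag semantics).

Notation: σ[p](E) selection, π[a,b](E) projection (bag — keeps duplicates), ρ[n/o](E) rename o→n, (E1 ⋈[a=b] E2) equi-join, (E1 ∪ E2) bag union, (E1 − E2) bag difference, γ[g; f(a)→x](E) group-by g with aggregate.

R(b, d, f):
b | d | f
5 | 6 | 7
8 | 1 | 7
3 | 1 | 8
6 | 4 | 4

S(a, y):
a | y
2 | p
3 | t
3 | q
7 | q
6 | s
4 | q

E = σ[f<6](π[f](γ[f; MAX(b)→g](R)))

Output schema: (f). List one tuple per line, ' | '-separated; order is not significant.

Per-node cardinality:
  R → 4
  γ[f; MAX(b)→g](R) → 3
  π[f](γ[f; MAX(b)→g](R)) → 3
  σ[f<6](π[f](γ[f; MAX(b)→g](R))) → 1

== RESULT ==
f
4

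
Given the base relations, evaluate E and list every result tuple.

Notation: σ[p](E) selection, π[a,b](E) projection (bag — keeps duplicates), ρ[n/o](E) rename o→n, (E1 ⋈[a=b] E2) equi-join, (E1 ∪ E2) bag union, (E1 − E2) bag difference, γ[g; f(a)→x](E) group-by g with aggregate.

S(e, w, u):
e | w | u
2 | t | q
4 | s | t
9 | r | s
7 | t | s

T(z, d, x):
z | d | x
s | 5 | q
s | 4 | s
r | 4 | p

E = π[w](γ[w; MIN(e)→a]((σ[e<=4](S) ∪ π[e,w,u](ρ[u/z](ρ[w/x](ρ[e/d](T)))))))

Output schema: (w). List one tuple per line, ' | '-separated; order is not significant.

Per-node cardinality:
  S → 4
  σ[e<=4](S) → 2
  T → 3
  ρ[e/d](T) → 3
  ρ[w/x](ρ[e/d](T)) → 3
  ρ[u/z](ρ[w/x](ρ[e/d](T))) → 3
  π[e,w,u](ρ[u/z](ρ[w/x](ρ[e/d](T)))) → 3
  (σ[e<=4](S) ∪ π[e,w,u](ρ[u/z](ρ[w/x](ρ[e/d](T))))) → 5
  γ[w; MIN(e)→a]((σ[e<=4](S) ∪ π[e,w,u](ρ[u/z](ρ[w/x](ρ[e/d](T)))))) → 4
  π[w](γ[w; MIN(e)→a]((σ[e<=4](S) ∪ π[e,w,u](ρ[u/z](ρ[w/x](ρ[e/d](T))))))) → 4

== RESULT ==
w
p
q
s
t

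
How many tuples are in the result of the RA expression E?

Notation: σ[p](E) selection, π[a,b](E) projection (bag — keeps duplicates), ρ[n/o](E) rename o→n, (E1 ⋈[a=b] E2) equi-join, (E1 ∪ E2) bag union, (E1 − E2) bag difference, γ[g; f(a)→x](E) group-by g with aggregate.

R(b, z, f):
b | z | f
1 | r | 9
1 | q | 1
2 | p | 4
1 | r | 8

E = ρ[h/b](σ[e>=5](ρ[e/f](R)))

Per-node cardinality:
  R → 4
  ρ[e/f](R) → 4
  σ[e>=5](ρ[e/f](R)) → 2
  ρ[h/b](σ[e>=5](ρ[e/f](R))) → 2

|E| = 2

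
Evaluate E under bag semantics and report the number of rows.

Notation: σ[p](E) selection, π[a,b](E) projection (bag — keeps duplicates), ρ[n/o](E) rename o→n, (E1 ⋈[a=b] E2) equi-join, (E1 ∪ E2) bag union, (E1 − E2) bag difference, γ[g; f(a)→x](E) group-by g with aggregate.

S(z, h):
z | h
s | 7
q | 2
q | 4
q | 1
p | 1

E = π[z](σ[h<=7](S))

Per-node cardinality:
  S → 5
  σ[h<=7](S) → 5
  π[z](σ[h<=7](S)) → 5

|E| = 5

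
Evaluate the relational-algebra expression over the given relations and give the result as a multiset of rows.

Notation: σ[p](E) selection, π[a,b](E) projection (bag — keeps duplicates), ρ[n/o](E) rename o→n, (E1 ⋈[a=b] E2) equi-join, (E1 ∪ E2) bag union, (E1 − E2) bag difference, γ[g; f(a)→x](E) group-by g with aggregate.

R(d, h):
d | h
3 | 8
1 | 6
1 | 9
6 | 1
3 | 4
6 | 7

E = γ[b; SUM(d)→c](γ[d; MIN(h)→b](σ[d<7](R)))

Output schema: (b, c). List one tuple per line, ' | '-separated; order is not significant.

Subexpression sizes:
  R → 6
  σ[d<7](R) → 6
  γ[d; MIN(h)→b](σ[d<7](R)) → 3
  γ[b; SUM(d)→c](γ[d; MIN(h)→b](σ[d<7](R))) → 3

== RESULT ==
b | c
1 | 6
4 | 3
6 | 1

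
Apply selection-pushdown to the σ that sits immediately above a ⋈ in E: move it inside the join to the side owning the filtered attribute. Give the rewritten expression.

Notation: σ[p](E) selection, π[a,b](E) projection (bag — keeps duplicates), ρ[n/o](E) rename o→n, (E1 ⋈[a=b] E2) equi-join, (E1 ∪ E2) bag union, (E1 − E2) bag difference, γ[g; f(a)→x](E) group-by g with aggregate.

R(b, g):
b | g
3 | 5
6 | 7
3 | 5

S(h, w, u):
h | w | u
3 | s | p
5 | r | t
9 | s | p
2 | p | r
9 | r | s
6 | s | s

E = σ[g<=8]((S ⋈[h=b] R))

σ filters on g, owned by the right side.
E' = (S ⋈[h=b] σ[g<=8](R))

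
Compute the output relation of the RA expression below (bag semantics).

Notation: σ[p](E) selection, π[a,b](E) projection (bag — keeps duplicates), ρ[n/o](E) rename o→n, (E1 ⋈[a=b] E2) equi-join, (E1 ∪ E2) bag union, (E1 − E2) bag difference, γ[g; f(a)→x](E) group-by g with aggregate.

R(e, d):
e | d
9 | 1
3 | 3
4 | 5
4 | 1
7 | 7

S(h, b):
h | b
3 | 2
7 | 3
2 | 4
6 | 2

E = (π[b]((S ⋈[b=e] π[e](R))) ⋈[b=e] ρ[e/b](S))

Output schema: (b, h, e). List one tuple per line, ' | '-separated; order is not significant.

Subexpression sizes:
  S → 4
  R → 5
  π[e](R) → 5
  (S ⋈[b=e] π[e](R)) → 3
  π[b]((S ⋈[b=e] π[e](R))) → 3
  S → 4
  ρ[e/b](S) → 4
  (π[b]((S ⋈[b=e] π[e](R))) ⋈[b=e] ρ[e/b](S)) → 3

== RESULT ==
b | h | e
3 | 7 | 3
4 | 2 | 4
4 | 2 | 4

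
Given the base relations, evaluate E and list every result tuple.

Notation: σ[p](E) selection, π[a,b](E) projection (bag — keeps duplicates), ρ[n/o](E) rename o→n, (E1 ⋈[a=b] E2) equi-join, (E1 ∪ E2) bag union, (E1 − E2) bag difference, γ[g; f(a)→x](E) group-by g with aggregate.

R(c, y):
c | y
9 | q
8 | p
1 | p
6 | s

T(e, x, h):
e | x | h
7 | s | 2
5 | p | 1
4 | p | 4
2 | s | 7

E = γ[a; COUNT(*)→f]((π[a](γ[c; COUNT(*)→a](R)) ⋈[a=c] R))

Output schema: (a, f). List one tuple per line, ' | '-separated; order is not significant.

Subexpression sizes:
  R → 4
  γ[c; COUNT(*)→a](R) → 4
  π[a](γ[c; COUNT(*)→a](R)) → 4
  R → 4
  (π[a](γ[c; COUNT(*)→a](R)) ⋈[a=c] R) → 4
  γ[a; COUNT(*)→f]((π[a](γ[c; COUNT(*)→a](R)) ⋈[a=c] R)) → 1

== RESULT ==
a | f
1 | 4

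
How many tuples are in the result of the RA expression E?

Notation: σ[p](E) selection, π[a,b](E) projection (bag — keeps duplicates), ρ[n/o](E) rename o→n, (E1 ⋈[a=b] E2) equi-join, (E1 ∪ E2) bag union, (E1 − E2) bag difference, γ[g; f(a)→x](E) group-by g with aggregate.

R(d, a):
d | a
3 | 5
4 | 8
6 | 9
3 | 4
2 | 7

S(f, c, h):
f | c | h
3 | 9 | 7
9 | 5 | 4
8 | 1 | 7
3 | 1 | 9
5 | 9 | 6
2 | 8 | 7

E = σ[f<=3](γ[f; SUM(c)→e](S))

Row counts bottom-up:
  S → 6
  γ[f; SUM(c)→e](S) → 5
  σ[f<=3](γ[f; SUM(c)→e](S)) → 2

|E| = 2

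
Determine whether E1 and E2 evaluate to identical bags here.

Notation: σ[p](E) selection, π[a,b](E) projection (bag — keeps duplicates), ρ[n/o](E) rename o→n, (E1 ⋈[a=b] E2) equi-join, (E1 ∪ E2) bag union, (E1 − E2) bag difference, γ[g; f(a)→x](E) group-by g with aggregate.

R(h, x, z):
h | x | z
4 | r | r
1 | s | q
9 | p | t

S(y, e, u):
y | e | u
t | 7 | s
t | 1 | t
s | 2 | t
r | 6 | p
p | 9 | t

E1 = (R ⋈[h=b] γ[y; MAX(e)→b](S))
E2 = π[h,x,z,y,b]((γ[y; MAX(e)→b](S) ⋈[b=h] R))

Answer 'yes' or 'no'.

E1 stepwise |·|:
  R → 3
  S → 5
  γ[y; MAX(e)→b](S) → 4
  (R ⋈[h=b] γ[y; MAX(e)→b](S)) → 1
E2 stepwise |·|:
  S → 5
  γ[y; MAX(e)→b](S) → 4
  R → 3
  (γ[y; MAX(e)→b](S) ⋈[b=h] R) → 1
  π[h,x,z,y,b]((γ[y; MAX(e)→b](S) ⋈[b=h] R)) → 1

E1 and E2 produce the same multiset:
h | x | z | y | b
9 | p | t | p | 9

yes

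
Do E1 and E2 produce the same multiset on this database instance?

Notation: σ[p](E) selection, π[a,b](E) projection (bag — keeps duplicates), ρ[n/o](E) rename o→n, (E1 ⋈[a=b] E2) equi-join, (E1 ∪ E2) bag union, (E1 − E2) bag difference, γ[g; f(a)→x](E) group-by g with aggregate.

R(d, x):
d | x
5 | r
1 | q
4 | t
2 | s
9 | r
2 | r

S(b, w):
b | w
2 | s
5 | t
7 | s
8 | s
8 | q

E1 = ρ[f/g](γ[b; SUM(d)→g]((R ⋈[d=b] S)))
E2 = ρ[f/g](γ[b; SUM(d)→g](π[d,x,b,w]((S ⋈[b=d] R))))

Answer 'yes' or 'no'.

E1 subexpression sizes:
  R → 6
  S → 5
  (R ⋈[d=b] S) → 3
  γ[b; SUM(d)→g]((R ⋈[d=b] S)) → 2
  ρ[f/g](γ[b; SUM(d)→g]((R ⋈[d=b] S))) → 2
E2 subexpression sizes:
  S → 5
  R → 6
  (S ⋈[b=d] R) → 3
  π[d,x,b,w]((S ⋈[b=d] R)) → 3
  γ[b; SUM(d)→g](π[d,x,b,w]((S ⋈[b=d] R))) → 2
  ρ[f/g](γ[b; SUM(d)→g](π[d,x,b,w]((S ⋈[b=d] R)))) → 2

E1 and E2 produce the same multiset:
b | f
2 | 4
5 | 5

yes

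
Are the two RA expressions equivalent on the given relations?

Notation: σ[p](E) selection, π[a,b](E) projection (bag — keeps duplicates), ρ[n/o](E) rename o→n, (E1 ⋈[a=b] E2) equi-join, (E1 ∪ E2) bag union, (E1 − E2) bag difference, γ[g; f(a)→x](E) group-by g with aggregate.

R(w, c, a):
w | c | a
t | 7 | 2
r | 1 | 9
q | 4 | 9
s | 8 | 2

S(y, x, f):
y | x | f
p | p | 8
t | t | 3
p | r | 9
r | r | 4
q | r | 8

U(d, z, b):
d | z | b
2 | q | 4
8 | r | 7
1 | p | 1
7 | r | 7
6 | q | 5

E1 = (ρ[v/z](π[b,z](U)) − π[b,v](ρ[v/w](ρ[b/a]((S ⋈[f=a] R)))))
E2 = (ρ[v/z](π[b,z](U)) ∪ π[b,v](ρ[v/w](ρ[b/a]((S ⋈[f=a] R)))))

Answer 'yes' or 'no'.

E1 row counts bottom-up:
  U → 5
  π[b,z](U) → 5
  ρ[v/z](π[b,z](U)) → 5
  S → 5
  R → 4
  (S ⋈[f=a] R) → 2
  ρ[b/a]((S ⋈[f=a] R)) → 2
  ρ[v/w](ρ[b/a]((S ⋈[f=a] R))) → 2
  π[b,v](ρ[v/w](ρ[b/a]((S ⋈[f=a] R)))) → 2
  (ρ[v/z](π[b,z](U)) − π[b,v](ρ[v/w](ρ[b/a]((S ⋈[f=a] R))))) → 5
E2 row counts bottom-up:
  U → 5
  π[b,z](U) → 5
  ρ[v/z](π[b,z](U)) → 5
  S → 5
  R → 4
  (S ⋈[f=a] R) → 2
  ρ[b/a]((S ⋈[f=a] R)) → 2
  ρ[v/w](ρ[b/a]((S ⋈[f=a] R))) → 2
  π[b,v](ρ[v/w](ρ[b/a]((S ⋈[f=a] R)))) → 2
  (ρ[v/z](π[b,z](U)) ∪ π[b,v](ρ[v/w](ρ[b/a]((S ⋈[f=a] R))))) → 7

E1 result:
b | v
1 | p
4 | q
5 | q
7 | r
7 | r
E2 result:
b | v
1 | p
4 | q
5 | q
7 | r
7 | r
9 | q
9 | r
Witness: (9, 'r') appears 0× in E1 but 1× in E2.

no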